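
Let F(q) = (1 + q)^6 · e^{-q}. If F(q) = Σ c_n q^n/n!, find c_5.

-151

The EGF product rule gives c_5 = Σ_{k_1+k_2=5} C(5; k_1,k_2) · ∏ g_i(k_i), where (1+q)^6 gives the falling factorial (6)_k; e^{-q} gives (-1)^k.
g_1(k) for k = 0…5: 1, 6, 30, 120, 360, 720.
g_2(k) for k = 0…5: 1, -1, 1, -1, 1, -1.
c_5 = Σ_k C(5,k)·g_1(k)·g_2(5−k) = 1·1·(-1) + 5·6·1 + 10·30·(-1) + 10·120·1 + 5·360·(-1) + 1·720·1 = −1 + 30 − 300 + 1200 − 1800 + 720 = -151.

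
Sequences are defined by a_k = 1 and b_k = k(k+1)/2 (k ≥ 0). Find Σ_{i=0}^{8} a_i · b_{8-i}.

This is [x^8] in the product of the two ordinary generating functions.
Σ = 1·36 + 1·28 + 1·21 + 1·15 + 1·10 + 1·6 + 1·3 + 1·1 + 1·0 = 120.

120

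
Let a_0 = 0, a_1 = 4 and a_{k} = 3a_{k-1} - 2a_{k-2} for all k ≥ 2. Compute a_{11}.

8188

The ordinary generating function has denominator 1 - 3t + 2t^2.
Iterating the recurrence: a_0,…,a_{11} = 0, 4, 12, 28, 60, 124, 252, 508, 1020, 2044, 4092, 8188.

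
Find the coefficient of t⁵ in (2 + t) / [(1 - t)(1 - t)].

The denominator gives the recurrence a_n = 2a_(n−1) − a_(n−2) for n ≥ 2; the numerator fixes a_0 = 2, a_1 = 5.
Iterating: 2, 5, 8, 11, 14, 17, so a_5 = 17.

17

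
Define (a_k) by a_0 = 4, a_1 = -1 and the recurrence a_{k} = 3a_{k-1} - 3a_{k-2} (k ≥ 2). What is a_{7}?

The ordinary generating function has denominator 1 - 3t + 3t^2.
Iterating the recurrence: a_0,…,a_{7} = 4, -1, -15, -42, -81, -117, -108, 27.

27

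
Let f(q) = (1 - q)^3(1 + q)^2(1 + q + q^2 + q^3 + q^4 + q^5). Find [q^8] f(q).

2

(1 - q)^3 has coefficients 1,-3,3,-1 for degrees 0…3.
(1 + q)^2 has coefficients 1,2,1,0,0,0,0,0,0 for degrees 0…8.
Finally multiplying by (1 + q + q^2 + q^3 + q^4 + q^5), the product of all factors after the first has coefficients 1,3,4,4,4,4,3,1,0 for degrees 0…8.
[q^8] = 1·0 − 3·1 + 3·3 − 1·4 = 2.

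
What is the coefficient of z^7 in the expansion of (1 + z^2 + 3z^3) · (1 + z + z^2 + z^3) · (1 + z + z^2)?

7

(1 + z^2 + 3z^3) has coefficients 1,0,1,3 for degrees 0…3.
(1 + z + z^2 + z^3) has coefficients 1,1,1,1,0,0,0,0 for degrees 0…7.
Finally multiplying by (1 + z + z^2), the product of all factors after the first has coefficients 1,2,3,3,2,1,0,0 for degrees 0…7.
[z^7] = 1·0 + 1·1 + 3·2 = 7.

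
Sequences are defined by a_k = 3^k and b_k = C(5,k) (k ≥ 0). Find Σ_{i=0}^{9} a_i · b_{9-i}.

The convolution is the x^9 coefficient of A(x)B(x).
Σ = 1·0 + 3·0 + 9·0 + 27·0 + 81·1 + 243·5 + 729·10 + 2187·10 + 6561·5 + 19683·1 = 82944.

82944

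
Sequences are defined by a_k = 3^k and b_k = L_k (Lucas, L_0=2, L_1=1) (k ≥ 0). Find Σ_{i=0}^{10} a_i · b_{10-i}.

177003

This is [x^10] in the product of the two ordinary generating functions.
Σ = 1·123 + 3·76 + 9·47 + 27·29 + 81·18 + 243·11 + 729·7 + 2187·4 + 6561·3 + 19683·1 + 59049·2 = 177003.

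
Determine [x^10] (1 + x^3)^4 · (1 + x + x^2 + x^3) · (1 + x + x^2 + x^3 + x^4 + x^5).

(1 + x^3)^4 has coefficients 1,0,0,4,0,0,6,0,0,4,0 for degrees 0…10.
(1 + x + x^2 + x^3) has coefficients 1,1,1,1,0,0,0,0,0,0,0 for degrees 0…10.
Finally multiplying by (1 + x + x^2 + x^3 + x^4 + x^5), the product of all factors after the first has coefficients 1,2,3,4,4,4,3,2,1,0,0 for degrees 0…10.
[x^10] = 1·0 + 4·2 + 6·4 + 4·2 = 40.

40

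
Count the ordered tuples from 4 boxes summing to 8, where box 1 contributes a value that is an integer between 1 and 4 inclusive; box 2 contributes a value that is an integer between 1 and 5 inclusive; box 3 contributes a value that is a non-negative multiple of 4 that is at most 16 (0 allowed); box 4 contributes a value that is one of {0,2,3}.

The generating function for the choices is (q + q² + q³ + q⁴)·(q + q² + q³ + q⁴ + q⁵)·(1 + q⁴ + q⁸ + q¹² + q¹⁶)·(1 + q² + q³); the count is [q⁸].
(q + q² + q³ + q⁴) has coefficients 0,1,1,1,1 for degrees 0…4.
(q + q² + q³ + q⁴ + q⁵) has coefficients 0,1,1,1,1,1,0,0,0 for degrees 0…8.
Multiplying by (1 + q⁴ + q⁸ + q¹² + q¹⁶) gives running coefficients 0,1,1,1,1,2,1,1,1 for degrees 0…8.
Finally multiplying by (1 + q² + q³), the product of all factors after the first has coefficients 0,1,1,2,3,4,3,4,4 for degrees 0…8.
[q⁸] = 1·4 + 1·3 + 1·4 + 1·3 = 14.

14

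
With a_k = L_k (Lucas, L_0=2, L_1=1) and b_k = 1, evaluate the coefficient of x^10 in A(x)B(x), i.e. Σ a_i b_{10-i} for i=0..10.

321

This is [x^10] in the product of the two ordinary generating functions.
Σ = 2·1 + 1·1 + 3·1 + 4·1 + 7·1 + 11·1 + 18·1 + 29·1 + 47·1 + 76·1 + 123·1 = 321.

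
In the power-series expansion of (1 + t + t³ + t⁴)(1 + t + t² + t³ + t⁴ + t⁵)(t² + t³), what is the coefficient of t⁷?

(1 + t + t³ + t⁴) has coefficients 1,1,0,1,1 for degrees 0…4.
(1 + t + t² + t³ + t⁴ + t⁵) has coefficients 1,1,1,1,1,1,0,0 for degrees 0…7.
Finally multiplying by (t² + t³), the product of all factors after the first has coefficients 0,0,1,2,2,2,2,2 for degrees 0…7.
[t⁷] = 1·2 + 1·2 + 1·2 + 1·2 = 8.

8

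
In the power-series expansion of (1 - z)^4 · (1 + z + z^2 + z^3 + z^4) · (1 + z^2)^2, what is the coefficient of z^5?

-6

(1 - z)^4 has coefficients 1,-4,6,-4,1 for degrees 0…4.
(1 + z + z^2 + z^3 + z^4) has coefficients 1,1,1,1,1,0 for degrees 0…5.
Finally multiplying by (1 + z^2)^2, the product of all factors after the first has coefficients 1,1,3,3,4,3 for degrees 0…5.
[z^5] = 1·3 − 4·4 + 6·3 − 4·3 + 1·1 = -6.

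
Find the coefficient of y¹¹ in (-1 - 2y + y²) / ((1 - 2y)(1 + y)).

The denominator gives the recurrence a_n = a_(n−1) + 2a_(n−2) for n ≥ 3; the numerator fixes a_0 = -1, a_1 = -3, a_2 = -4.
Iterating: -1, -3, -4, -10, -18, -38, -74, -150, -298, -598, -1194, -2390, so a_11 = -2390.

-2390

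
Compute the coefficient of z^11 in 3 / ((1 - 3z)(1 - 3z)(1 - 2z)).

The denominator gives the recurrence a_n = 8a_(n−1) − 21a_(n−2) + 18a_(n−3) for n ≥ 3; the numerator fixes a_0 = 3, a_1 = 24, a_2 = 129.
Iterating: 3, 24, 129, 582, 2379, 9132, 33573, 119634, 416415, 1423320, 4795257, 15967806, so a_11 = 15967806.

15967806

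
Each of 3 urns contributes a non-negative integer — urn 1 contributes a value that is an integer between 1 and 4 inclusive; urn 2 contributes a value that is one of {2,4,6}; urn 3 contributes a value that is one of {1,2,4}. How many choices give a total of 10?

5

The generating function for the choices is (x + x^2 + x^3 + x^4)·(x^2 + x^4 + x^6)·(x + x^2 + x^4); the count is [x^10].
(x + x^2 + x^3 + x^4) has coefficients 0,1,1,1,1 for degrees 0…4.
(x^2 + x^4 + x^6) has coefficients 0,0,1,0,1,0,1,0,0,0,0 for degrees 0…10.
Finally multiplying by (x + x^2 + x^4), the product of all factors after the first has coefficients 0,0,0,1,1,1,2,1,2,0,1 for degrees 0…10.
[x^10] = 1·0 + 1·2 + 1·1 + 1·2 = 5.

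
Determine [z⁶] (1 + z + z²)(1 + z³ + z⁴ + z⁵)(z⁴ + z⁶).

(1 + z + z²) has coefficients 1,1,1 for degrees 0…2.
(1 + z³ + z⁴ + z⁵) has coefficients 1,0,0,1,1,1,0 for degrees 0…6.
Finally multiplying by (z⁴ + z⁶), the product of all factors after the first has coefficients 0,0,0,0,1,0,1 for degrees 0…6.
[z⁶] = 1·1 + 1·0 + 1·1 = 2.

2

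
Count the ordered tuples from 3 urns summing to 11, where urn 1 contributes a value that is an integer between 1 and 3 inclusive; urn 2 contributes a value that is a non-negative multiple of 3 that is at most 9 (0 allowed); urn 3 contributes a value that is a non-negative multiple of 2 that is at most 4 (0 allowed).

3

The generating function for the choices is (q + q² + q³)·(1 + q³ + q⁶ + q⁹)·(1 + q² + q⁴); the count is [q¹¹].
(q + q² + q³) has coefficients 0,1,1,1 for degrees 0…3.
(1 + q³ + q⁶ + q⁹) has coefficients 1,0,0,1,0,0,1,0,0,1,0,0 for degrees 0…11.
Finally multiplying by (1 + q² + q⁴), the product of all factors after the first has coefficients 1,0,1,1,1,1,1,1,1,1,1,1 for degrees 0…11.
[q¹¹] = 1·1 + 1·1 + 1·1 = 3.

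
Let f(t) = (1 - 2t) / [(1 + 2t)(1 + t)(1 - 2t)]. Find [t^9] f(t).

The denominator gives the recurrence a_n = −a_(n−1) + 4a_(n−2) + 4a_(n−3) for n ≥ 3; the numerator fixes a_0 = 1, a_1 = -3, a_2 = 7.
Iterating: 1, -3, 7, -15, 31, -63, 127, -255, 511, -1023, so a_9 = -1023.

-1023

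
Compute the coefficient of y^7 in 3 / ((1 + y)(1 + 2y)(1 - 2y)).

The denominator gives the recurrence a_n = −a_(n−1) + 4a_(n−2) + 4a_(n−3) for n ≥ 3; the numerator fixes a_0 = 3, a_1 = -3, a_2 = 15.
Iterating: 3, -3, 15, -15, 63, -63, 255, -255, so a_7 = -255.

-255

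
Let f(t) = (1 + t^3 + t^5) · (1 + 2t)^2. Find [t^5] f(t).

(1 + t^3 + t^5) has coefficients 1,0,0,1,0,1 for degrees 0…5.
(1 + 2t)^2 has coefficients 1,4,4,0,0,0 for degrees 0…5.
[t^5] = 1·0 + 1·4 + 1·1 = 5.

5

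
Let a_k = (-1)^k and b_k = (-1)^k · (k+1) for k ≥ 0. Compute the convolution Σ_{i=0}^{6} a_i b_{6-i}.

Write out a_i and b_{6-i} for i = 0,…,6 and sum the products.
Σ = 1·7 − 1·(-6) + 1·5 − 1·(-4) + 1·3 − 1·(-2) + 1·1 = 28.

28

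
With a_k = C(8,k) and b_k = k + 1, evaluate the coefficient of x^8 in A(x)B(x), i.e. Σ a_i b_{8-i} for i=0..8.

Write out a_i and b_{8-i} for i = 0,…,8 and sum the products.
Σ = 1·9 + 8·8 + 28·7 + 56·6 + 70·5 + 56·4 + 28·3 + 8·2 + 1·1 = 1280.

1280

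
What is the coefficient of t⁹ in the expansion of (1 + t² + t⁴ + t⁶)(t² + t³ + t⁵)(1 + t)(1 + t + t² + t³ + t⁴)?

15

(1 + t² + t⁴ + t⁶) has coefficients 1,0,1,0,1,0,1 for degrees 0…6.
(t² + t³ + t⁵) has coefficients 0,0,1,1,0,1,0,0,0,0 for degrees 0…9.
Multiplying by (1 + t) gives running coefficients 0,0,1,2,1,1,1,0,0,0 for degrees 0…9.
Finally multiplying by (1 + t + t² + t³ + t⁴), the product of all factors after the first has coefficients 0,0,1,3,4,5,6,5,3,2 for degrees 0…9.
[t⁹] = 1·2 + 1·5 + 1·5 + 1·3 = 15.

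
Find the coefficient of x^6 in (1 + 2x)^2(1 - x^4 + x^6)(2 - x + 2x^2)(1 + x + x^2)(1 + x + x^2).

14

(1 + 2x)^2 has coefficients 1,4,4 for degrees 0…2.
(1 - x^4 + x^6) has coefficients 1,0,0,0,-1,0,1 for degrees 0…6.
Multiplying by (2 - x + 2x^2) gives running coefficients 2,-1,2,0,-2,1,0 for degrees 0…6.
Multiplying by (1 + x + x^2) gives running coefficients 2,1,3,1,0,-1,-1 for degrees 0…6.
Finally multiplying by (1 + x + x^2), the product of all factors after the first has coefficients 2,3,6,5,4,0,-2 for degrees 0…6.
[x^6] = 1·(-2) + 4·0 + 4·4 = 14.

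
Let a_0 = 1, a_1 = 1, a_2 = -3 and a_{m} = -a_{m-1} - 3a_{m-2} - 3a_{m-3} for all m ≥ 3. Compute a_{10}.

-243

The ordinary generating function has denominator 1 + t + 3t^2 + 3t^3.
Iterating the recurrence: a_0,…,a_{10} = 1, 1, -3, -3, 9, 9, -27, -27, 81, 81, -243.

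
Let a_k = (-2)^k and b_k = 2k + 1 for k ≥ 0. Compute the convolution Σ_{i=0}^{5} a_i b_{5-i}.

The convolution is the t^5 coefficient of A(t)B(t).
Σ = 1·11 − 2·9 + 4·7 − 8·5 + 16·3 − 32·1 = -3.

-3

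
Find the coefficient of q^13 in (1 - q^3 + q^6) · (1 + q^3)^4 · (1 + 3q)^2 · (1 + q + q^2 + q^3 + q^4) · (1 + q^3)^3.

483

(1 - q^3 + q^6) has coefficients 1,0,0,-1,0,0,1 for degrees 0…6.
(1 + q^3)^4 has coefficients 1,0,0,4,0,0,6,0,0,4,0,0,1,0 for degrees 0…13.
Multiplying by (1 + 3q)^2 gives running coefficients 1,6,9,4,24,36,6,36,54,4,24,36,1,6 for degrees 0…13.
Multiplying by (1 + q + q^2 + q^3 + q^4) gives running coefficients 1,7,16,20,44,79,79,106,156,136,124,154,119,71 for degrees 0…13.
Finally multiplying by (1 + q^3)^3, the product of all factors after the first has coefficients 1,7,16,23,65,127,142,259,441,434,581,875,784,805 for degrees 0…13.
[q^13] = 1·805 − 1·581 + 1·259 = 483.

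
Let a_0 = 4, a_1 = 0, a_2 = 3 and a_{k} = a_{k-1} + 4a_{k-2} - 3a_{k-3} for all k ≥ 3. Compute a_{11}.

-3411

The ordinary generating function has denominator 1 - t - 4t^2 + 3t^3.
Iterating the recurrence: a_0,…,a_{11} = 4, 0, 3, -9, 3, -42, -3, -180, -66, -777, -501, -3411.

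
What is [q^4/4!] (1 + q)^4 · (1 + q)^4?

The EGF product rule gives c_4 = Σ_{k_1+k_2=4} C(4; k_1,k_2) · ∏ g_i(k_i), where (1+q)^4 gives the falling factorial (4)_k; (1+q)^4 gives the falling factorial (4)_k.
g_1(k) for k = 0…4: 1, 4, 12, 24, 24.
g_2(k) for k = 0…4: 1, 4, 12, 24, 24.
c_4 = Σ_k C(4,k)·g_1(k)·g_2(4−k) = 1·1·24 + 4·4·24 + 6·12·12 + 4·24·4 + 1·24·1 = 24 + 384 + 864 + 384 + 24 = 1680.

1680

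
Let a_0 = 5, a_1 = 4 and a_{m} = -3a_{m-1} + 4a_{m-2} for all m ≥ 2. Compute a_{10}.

The ordinary generating function has denominator 1 + 3x - 4x^2.
Iterating the recurrence: a_0,…,a_{10} = 5, 4, 8, -8, 56, -200, 824, -3272, 13112, -52424, 209720.

209720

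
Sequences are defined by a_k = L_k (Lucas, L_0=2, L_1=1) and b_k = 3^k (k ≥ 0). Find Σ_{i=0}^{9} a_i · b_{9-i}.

The convolution is the x^9 coefficient of A(x)B(x).
Σ = 2·19683 + 1·6561 + 3·2187 + 4·729 + 7·243 + 11·81 + 18·27 + 29·9 + 47·3 + 76·1 = 58960.

58960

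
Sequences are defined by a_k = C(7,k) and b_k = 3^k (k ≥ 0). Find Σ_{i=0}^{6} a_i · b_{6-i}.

5461

Write out a_i and b_{6-i} for i = 0,…,6 and sum the products.
Σ = 1·729 + 7·243 + 21·81 + 35·27 + 35·9 + 21·3 + 7·1 = 5461.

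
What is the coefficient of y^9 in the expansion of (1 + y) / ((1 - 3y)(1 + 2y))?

Partial fractions give a closed form: a_n = (4/5)·3^n + (1/5)·(-2)^n.
At n = 9: a_9 = 15644.

15644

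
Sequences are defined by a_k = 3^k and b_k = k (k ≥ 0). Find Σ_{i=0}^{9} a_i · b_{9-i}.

14757

The convolution is the t^9 coefficient of A(t)B(t).
Σ = 1·9 + 3·8 + 9·7 + 27·6 + 81·5 + 243·4 + 729·3 + 2187·2 + 6561·1 + 19683·0 = 14757.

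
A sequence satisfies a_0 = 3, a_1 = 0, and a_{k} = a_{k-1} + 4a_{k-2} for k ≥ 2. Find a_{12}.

The ordinary generating function has denominator 1 - t - 4t^2.
Iterating the recurrence: a_0,…,a_{12} = 3, 0, 12, 12, 60, 108, 348, 780, 2172, 5292, 13980, 35148, 91068.

91068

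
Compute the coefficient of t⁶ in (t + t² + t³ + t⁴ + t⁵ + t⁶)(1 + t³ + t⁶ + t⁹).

(t + t² + t³ + t⁴ + t⁵ + t⁶) has coefficients 0,1,1,1,1,1,1 for degrees 0…6.
(1 + t³ + t⁶ + t⁹) has coefficients 1,0,0,1,0,0,1 for degrees 0…6.
[t⁶] = 1·0 + 1·0 + 1·1 + 1·0 + 1·0 + 1·1 = 2.

2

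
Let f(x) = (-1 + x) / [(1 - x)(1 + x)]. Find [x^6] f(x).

The denominator gives the recurrence a_n = a_(n−2) for n ≥ 2; the numerator fixes a_0 = -1, a_1 = 1.
Iterating: -1, 1, -1, 1, -1, 1, -1, so a_6 = -1.

-1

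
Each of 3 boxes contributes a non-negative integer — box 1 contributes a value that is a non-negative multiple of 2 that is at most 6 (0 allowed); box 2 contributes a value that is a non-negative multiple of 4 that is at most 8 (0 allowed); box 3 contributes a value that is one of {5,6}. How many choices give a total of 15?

2

The generating function for the choices is (1 + t^2 + t^4 + t^6)·(1 + t^4 + t^8)·(t^5 + t^6); the count is [t^15].
(1 + t^2 + t^4 + t^6) has coefficients 1,0,1,0,1,0,1 for degrees 0…6.
(1 + t^4 + t^8) has coefficients 1,0,0,0,1,0,0,0,1,0,0,0,0,0,0,0 for degrees 0…15.
Finally multiplying by (t^5 + t^6), the product of all factors after the first has coefficients 0,0,0,0,0,1,1,0,0,1,1,0,0,1,1,0 for degrees 0…15.
[t^15] = 1·0 + 1·1 + 1·0 + 1·1 = 2.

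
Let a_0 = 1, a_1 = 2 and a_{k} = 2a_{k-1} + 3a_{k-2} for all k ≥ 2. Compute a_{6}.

547

The ordinary generating function has denominator 1 - 2y - 3y^2.
Iterating the recurrence: a_0,…,a_{6} = 1, 2, 7, 20, 61, 182, 547.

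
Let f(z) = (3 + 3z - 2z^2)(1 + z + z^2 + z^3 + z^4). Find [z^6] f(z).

-2

(3 + 3z - 2z^2) has coefficients 3,3,-2 for degrees 0…2.
(1 + z + z^2 + z^3 + z^4) has coefficients 1,1,1,1,1,0,0 for degrees 0…6.
[z^6] = 3·0 + 3·0 − 2·1 = -2.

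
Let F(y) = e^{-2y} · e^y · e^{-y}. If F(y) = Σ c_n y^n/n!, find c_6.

The EGF product rule gives c_6 = Σ_{k_1+k_2+k_3=6} C(6; k_1,k_2,k_3) · ∏ g_i(k_i), where e^{-2y} gives (-2)^k; e^y gives (1)^k; e^{-y} gives (-1)^k.
g_1(k) for k = 0…6: 1, -2, 4, -8, 16, -32, 64.
g_2(k) for k = 0…6: 1, 1, 1, 1, 1, 1, 1.
g_3(k) for k = 0…6: 1, -1, 1, -1, 1, -1, 1.
First combine the last two factors: h(k) = Σ_j C(k,j)·g_2(j)·g_3(k−j) for k = 0…6: 1, 0, 0, 0, 0, 0, 0.
c_6 = Σ_k C(6,k)·g_1(k)·h(6−k) = 1·64·1 = 64.

64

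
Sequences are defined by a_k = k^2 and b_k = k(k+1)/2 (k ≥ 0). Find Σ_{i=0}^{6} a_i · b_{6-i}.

182

The convolution is the t^6 coefficient of A(t)B(t).
Σ = 0·21 + 1·15 + 4·10 + 9·6 + 16·3 + 25·1 + 36·0 = 182.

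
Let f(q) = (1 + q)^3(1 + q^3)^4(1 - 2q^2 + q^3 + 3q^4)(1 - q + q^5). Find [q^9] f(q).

-14

(1 + q)^3 has coefficients 1,3,3,1 for degrees 0…3.
(1 + q^3)^4 has coefficients 1,0,0,4,0,0,6,0,0,4 for degrees 0…9.
Multiplying by (1 - 2q^2 + q^3 + 3q^4) gives running coefficients 1,0,-2,5,3,-8,10,12,-12,10 for degrees 0…9.
Finally multiplying by (1 - q + q^5), the product of all factors after the first has coefficients 1,-1,-2,7,-2,-10,18,0,-19,25 for degrees 0…9.
[q^9] = 1·25 + 3·(-19) + 3·0 + 1·18 = -14.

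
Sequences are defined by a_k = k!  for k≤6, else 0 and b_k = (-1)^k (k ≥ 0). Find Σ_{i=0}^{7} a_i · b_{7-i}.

-620

The convolution is the t^7 coefficient of A(t)B(t).
Σ = 1·(-1) + 1·1 + 2·(-1) + 6·1 + 24·(-1) + 120·1 + 720·(-1) + 0·1 = -620.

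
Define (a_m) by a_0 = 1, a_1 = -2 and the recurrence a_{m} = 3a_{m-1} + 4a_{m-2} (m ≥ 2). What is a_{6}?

-818

The ordinary generating function has denominator 1 - 3x - 4x^2.
Iterating the recurrence: a_0,…,a_{6} = 1, -2, -2, -14, -50, -206, -818.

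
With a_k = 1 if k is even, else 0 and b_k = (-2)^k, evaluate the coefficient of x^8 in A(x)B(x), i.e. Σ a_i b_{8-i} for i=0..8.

341

This is [x^8] in the product of the two ordinary generating functions.
Σ = 1·256 + 0·(-128) + 1·64 + 0·(-32) + 1·16 + 0·(-8) + 1·4 + 0·(-2) + 1·1 = 341.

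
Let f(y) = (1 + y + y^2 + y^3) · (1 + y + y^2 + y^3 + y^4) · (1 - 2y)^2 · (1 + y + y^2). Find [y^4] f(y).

(1 + y + y^2 + y^3) has coefficients 1,1,1,1 for degrees 0…3.
(1 + y + y^2 + y^3 + y^4) has coefficients 1,1,1,1,1 for degrees 0…4.
Multiplying by (1 - 2y)^2 gives running coefficients 1,-3,1,1,1 for degrees 0…4.
Finally multiplying by (1 + y + y^2), the product of all factors after the first has coefficients 1,-2,-1,-1,3 for degrees 0…4.
[y^4] = 1·3 + 1·(-1) + 1·(-1) + 1·(-2) = -1.

-1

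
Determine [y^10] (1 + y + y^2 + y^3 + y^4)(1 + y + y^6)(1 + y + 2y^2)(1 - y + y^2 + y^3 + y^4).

14

(1 + y + y^2 + y^3 + y^4) has coefficients 1,1,1,1,1 for degrees 0…4.
(1 + y + y^6) has coefficients 1,1,0,0,0,0,1,0,0,0,0 for degrees 0…10.
Multiplying by (1 + y + 2y^2) gives running coefficients 1,2,3,2,0,0,1,1,2,0,0 for degrees 0…10.
Finally multiplying by (1 - y + y^2 + y^3 + y^4), the product of all factors after the first has coefficients 1,1,2,2,4,7,6,2,2,0,4 for degrees 0…10.
[y^10] = 1·4 + 1·0 + 1·2 + 1·2 + 1·6 = 14.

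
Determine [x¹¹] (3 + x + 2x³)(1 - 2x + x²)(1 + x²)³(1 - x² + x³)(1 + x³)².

(3 + x + 2x³) has coefficients 3,1,0,2 for degrees 0…3.
(1 - 2x + x²) has coefficients 1,-2,1,0,0,0,0,0,0,0,0,0 for degrees 0…11.
Multiplying by (1 + x²)³ gives running coefficients 1,-2,4,-6,6,-6,4,-2,1,0,0,0 for degrees 0…11.
Multiplying by (1 - x² + x³) gives running coefficients 1,-2,3,-3,0,4,-8,10,-9,6,-3,1 for degrees 0…11.
Finally multiplying by (1 + x³)², the product of all factors after the first has coefficients 1,-2,3,-1,-4,10,-13,8,2,-13,17,-13 for degrees 0…11.
[x¹¹] = 3·(-13) + 1·17 + 2·2 = -18.

-18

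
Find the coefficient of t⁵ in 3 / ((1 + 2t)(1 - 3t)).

399

The denominator gives the recurrence a_n = a_(n−1) + 6a_(n−2) for n ≥ 2; the numerator fixes a_0 = 3, a_1 = 3.
Iterating: 3, 3, 21, 39, 165, 399, so a_5 = 399.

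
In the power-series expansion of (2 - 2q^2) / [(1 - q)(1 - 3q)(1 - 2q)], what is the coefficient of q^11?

Partial fractions give a closed form: a_n = (8)·3^n + (-6)·2^n.
At n = 11: a_11 = 1404888.

1404888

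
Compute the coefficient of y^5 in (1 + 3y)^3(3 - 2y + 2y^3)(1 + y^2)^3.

216

(1 + 3y)^3 has coefficients 1,9,27,27 for degrees 0…3.
(3 - 2y + 2y^3) has coefficients 3,-2,0,2,0,0 for degrees 0…5.
Finally multiplying by (1 + y^2)^3, the product of all factors after the first has coefficients 3,-2,9,-4,9,0 for degrees 0…5.
[y^5] = 1·0 + 9·9 + 27·(-4) + 27·9 = 216.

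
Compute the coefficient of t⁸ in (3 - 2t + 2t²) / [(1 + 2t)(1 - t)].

The denominator gives the recurrence a_n = −a_(n−1) + 2a_(n−2) for n ≥ 3; the numerator fixes a_0 = 3, a_1 = -5, a_2 = 13.
Iterating: 3, -5, 13, -23, 49, -95, 193, -383, 769, so a_8 = 769.

769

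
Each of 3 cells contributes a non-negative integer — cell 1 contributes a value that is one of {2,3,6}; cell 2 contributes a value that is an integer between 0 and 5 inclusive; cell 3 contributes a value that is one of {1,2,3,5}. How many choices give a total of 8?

10

The generating function for the choices is (x^2 + x^3 + x^6)·(1 + x + x^2 + x^3 + x^4 + x^5)·(x + x^2 + x^3 + x^5); the count is [x^8].
(x^2 + x^3 + x^6) has coefficients 0,0,1,1,0,0,1 for degrees 0…6.
(1 + x + x^2 + x^3 + x^4 + x^5) has coefficients 1,1,1,1,1,1,0,0,0 for degrees 0…8.
Finally multiplying by (x + x^2 + x^3 + x^5), the product of all factors after the first has coefficients 0,1,2,3,3,4,4,3,2 for degrees 0…8.
[x^8] = 1·4 + 1·4 + 1·2 = 10.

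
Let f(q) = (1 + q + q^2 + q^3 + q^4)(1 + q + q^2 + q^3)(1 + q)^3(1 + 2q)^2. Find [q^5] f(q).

(1 + q + q^2 + q^3 + q^4) has coefficients 1,1,1,1,1 for degrees 0…4.
(1 + q + q^2 + q^3) has coefficients 1,1,1,1,0,0 for degrees 0…5.
Multiplying by (1 + q)^3 gives running coefficients 1,4,7,8,7,4 for degrees 0…5.
Finally multiplying by (1 + 2q)^2, the product of all factors after the first has coefficients 1,8,27,52,67,64 for degrees 0…5.
[q^5] = 1·64 + 1·67 + 1·52 + 1·27 + 1·8 = 218.

218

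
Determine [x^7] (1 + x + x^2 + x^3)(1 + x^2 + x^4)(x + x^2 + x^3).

5

(1 + x + x^2 + x^3) has coefficients 1,1,1,1 for degrees 0…3.
(1 + x^2 + x^4) has coefficients 1,0,1,0,1,0,0,0 for degrees 0…7.
Finally multiplying by (x + x^2 + x^3), the product of all factors after the first has coefficients 0,1,1,2,1,2,1,1 for degrees 0…7.
[x^7] = 1·1 + 1·1 + 1·2 + 1·1 = 5.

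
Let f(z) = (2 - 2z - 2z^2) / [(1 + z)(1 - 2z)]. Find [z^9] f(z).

The denominator gives the recurrence a_n = a_(n−1) + 2a_(n−2) for n ≥ 3; the numerator fixes a_0 = 2, a_1 = 0, a_2 = 2.
Iterating: 2, 0, 2, 2, 6, 10, 22, 42, 86, 170, so a_9 = 170.

170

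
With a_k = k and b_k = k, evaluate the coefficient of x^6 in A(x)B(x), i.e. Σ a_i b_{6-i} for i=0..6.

35

This is [x^6] in the product of the two ordinary generating functions.
Σ = 0·6 + 1·5 + 2·4 + 3·3 + 4·2 + 5·1 + 6·0 = 35.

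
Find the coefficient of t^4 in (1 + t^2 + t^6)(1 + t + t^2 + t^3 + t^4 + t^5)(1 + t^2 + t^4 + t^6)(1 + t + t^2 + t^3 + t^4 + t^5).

(1 + t^2 + t^6) has coefficients 1,0,1,0,0 for degrees 0…4.
(1 + t + t^2 + t^3 + t^4 + t^5) has coefficients 1,1,1,1,1 for degrees 0…4.
Multiplying by (1 + t^2 + t^4 + t^6) gives running coefficients 1,1,2,2,3 for degrees 0…4.
Finally multiplying by (1 + t + t^2 + t^3 + t^4 + t^5), the product of all factors after the first has coefficients 1,2,4,6,9 for degrees 0…4.
[t^4] = 1·9 + 1·4 = 13.

13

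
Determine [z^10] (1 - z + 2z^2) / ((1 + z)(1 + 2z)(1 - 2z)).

Partial fractions give a closed form: a_n = (-4/3)·(-1)^n + (2)·(-2)^n + (1/3)·2^n.
At n = 10: a_10 = 2388.

2388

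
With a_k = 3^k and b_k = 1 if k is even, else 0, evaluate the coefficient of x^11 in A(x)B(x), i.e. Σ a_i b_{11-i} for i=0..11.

This is [x^11] in the product of the two ordinary generating functions.
Σ = 1·0 + 3·1 + 9·0 + 27·1 + 81·0 + 243·1 + 729·0 + 2187·1 + 6561·0 + 19683·1 + 59049·0 + 177147·1 = 199290.

199290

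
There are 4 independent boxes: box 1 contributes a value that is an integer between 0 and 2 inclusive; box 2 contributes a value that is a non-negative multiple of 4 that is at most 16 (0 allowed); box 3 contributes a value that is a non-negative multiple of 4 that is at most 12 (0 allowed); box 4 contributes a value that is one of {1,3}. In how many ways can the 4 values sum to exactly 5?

The generating function for the choices is (1 + q + q²)·(1 + q⁴ + q⁸ + q¹² + q¹⁶)·(1 + q⁴ + q⁸ + q¹²)·(q + q³); the count is [q⁵].
(1 + q + q²) has coefficients 1,1,1 for degrees 0…2.
(1 + q⁴ + q⁸ + q¹² + q¹⁶) has coefficients 1,0,0,0,1,0 for degrees 0…5.
Multiplying by (1 + q⁴ + q⁸ + q¹²) gives running coefficients 1,0,0,0,2,0 for degrees 0…5.
Finally multiplying by (q + q³), the product of all factors after the first has coefficients 0,1,0,1,0,2 for degrees 0…5.
[q⁵] = 1·2 + 1·0 + 1·1 = 3.

3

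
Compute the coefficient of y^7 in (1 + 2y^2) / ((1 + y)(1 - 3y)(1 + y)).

1498

The denominator gives the recurrence a_n = a_(n−1) + 5a_(n−2) + 3a_(n−3) for n ≥ 3; the numerator fixes a_0 = 1, a_1 = 1, a_2 = 8.
Iterating: 1, 1, 8, 16, 59, 163, 506, 1498, so a_7 = 1498.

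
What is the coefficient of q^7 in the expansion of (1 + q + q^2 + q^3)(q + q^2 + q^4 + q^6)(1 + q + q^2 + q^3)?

(1 + q + q^2 + q^3) has coefficients 1,1,1,1 for degrees 0…3.
(q + q^2 + q^4 + q^6) has coefficients 0,1,1,0,1,0,1,0 for degrees 0…7.
Finally multiplying by (1 + q + q^2 + q^3), the product of all factors after the first has coefficients 0,1,2,2,3,2,2,2 for degrees 0…7.
[q^7] = 1·2 + 1·2 + 1·2 + 1·3 = 9.

9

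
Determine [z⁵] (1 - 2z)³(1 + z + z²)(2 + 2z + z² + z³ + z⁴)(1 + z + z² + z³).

10

(1 - 2z)³ has coefficients 1,-6,12,-8 for degrees 0…3.
(1 + z + z²) has coefficients 1,1,1,0,0,0 for degrees 0…5.
Multiplying by (2 + 2z + z² + z³ + z⁴) gives running coefficients 2,4,5,4,3,2 for degrees 0…5.
Finally multiplying by (1 + z + z² + z³), the product of all factors after the first has coefficients 2,6,11,15,16,14 for degrees 0…5.
[z⁵] = 1·14 − 6·16 + 12·15 − 8·11 = 10.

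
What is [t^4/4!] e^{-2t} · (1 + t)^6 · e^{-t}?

The EGF product rule gives c_4 = Σ_{k_1+k_2+k_3=4} C(4; k_1,k_2,k_3) · ∏ g_i(k_i), where e^{-2t} gives (-2)^k; (1+t)^6 gives the falling factorial (6)_k; e^{-t} gives (-1)^k.
g_1(k) for k = 0…4: 1, -2, 4, -8, 16.
g_2(k) for k = 0…4: 1, 6, 30, 120, 360.
g_3(k) for k = 0…4: 1, -1, 1, -1, 1.
First combine the last two factors: h(k) = Σ_j C(k,j)·g_2(j)·g_3(k−j) for k = 0…4: 1, 5, 19, 47, 37.
c_4 = Σ_k C(4,k)·g_1(k)·h(4−k) = 1·1·37 + 4·(-2)·47 + 6·4·19 + 4·(-8)·5 + 1·16·1 = 37 − 376 + 456 − 160 + 16 = -27.

-27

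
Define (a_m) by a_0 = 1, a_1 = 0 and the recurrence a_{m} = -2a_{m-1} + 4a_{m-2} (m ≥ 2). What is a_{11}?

-112640

The ordinary generating function has denominator 1 + 2q - 4q^2.
Iterating the recurrence: a_0,…,a_{11} = 1, 0, 4, -8, 32, -96, 320, -1024, 3328, -10752, 34816, -112640.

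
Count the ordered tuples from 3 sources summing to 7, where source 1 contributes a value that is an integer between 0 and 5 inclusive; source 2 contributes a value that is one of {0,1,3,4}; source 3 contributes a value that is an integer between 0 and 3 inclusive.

13

The generating function for the choices is (1 + y + y^2 + y^3 + y^4 + y^5)·(1 + y + y^3 + y^4)·(1 + y + y^2 + y^3); the count is [y^7].
(1 + y + y^2 + y^3 + y^4 + y^5) has coefficients 1,1,1,1,1,1 for degrees 0…5.
(1 + y + y^3 + y^4) has coefficients 1,1,0,1,1,0,0,0 for degrees 0…7.
Finally multiplying by (1 + y + y^2 + y^3), the product of all factors after the first has coefficients 1,2,2,3,3,2,2,1 for degrees 0…7.
[y^7] = 1·1 + 1·2 + 1·2 + 1·3 + 1·3 + 1·2 = 13.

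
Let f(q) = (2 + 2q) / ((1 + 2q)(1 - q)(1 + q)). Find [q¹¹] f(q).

The denominator gives the recurrence a_n = −2a_(n−1) + a_(n−2) + 2a_(n−3) for n ≥ 3; the numerator fixes a_0 = 2, a_1 = -2, a_2 = 6.
Iterating: 2, -2, 6, -10, 22, -42, 86, -170, 342, -682, 1366, -2730, so a_11 = -2730.

-2730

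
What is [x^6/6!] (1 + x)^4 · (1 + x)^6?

The EGF product rule gives c_6 = Σ_{k_1+k_2=6} C(6; k_1,k_2) · ∏ g_i(k_i), where (1+x)^4 gives the falling factorial (4)_k; (1+x)^6 gives the falling factorial (6)_k.
g_1(k) for k = 0…6: 1, 4, 12, 24, 24, 0, 0.
g_2(k) for k = 0…6: 1, 6, 30, 120, 360, 720, 720.
c_6 = Σ_k C(6,k)·g_1(k)·g_2(6−k) = 1·1·720 + 6·4·720 + 15·12·360 + 20·24·120 + 15·24·30 = 720 + 17280 + 64800 + 57600 + 10800 = 151200.

151200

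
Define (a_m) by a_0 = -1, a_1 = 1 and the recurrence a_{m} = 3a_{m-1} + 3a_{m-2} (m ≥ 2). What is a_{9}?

The ordinary generating function has denominator 1 - 3q - 3q^2.
Iterating the recurrence: a_0,…,a_{9} = -1, 1, 0, 3, 9, 36, 135, 513, 1944, 7371.

7371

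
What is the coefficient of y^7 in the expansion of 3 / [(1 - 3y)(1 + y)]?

4920

Partial fractions give a closed form: a_n = (9/4)·3^n + (3/4)·(-1)^n.
At n = 7: a_7 = 4920.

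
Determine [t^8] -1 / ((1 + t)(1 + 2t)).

Partial fractions give a closed form: a_n = (1)·(-1)^n + (-2)·(-2)^n.
At n = 8: a_8 = -511.

-511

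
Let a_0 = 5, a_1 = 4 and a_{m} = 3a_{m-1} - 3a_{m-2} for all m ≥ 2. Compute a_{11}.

The ordinary generating function has denominator 1 - 3z + 3z^2.
Iterating the recurrence: a_0,…,a_{11} = 5, 4, -3, -21, -54, -99, -135, -108, 81, 567, 1458, 2673.

2673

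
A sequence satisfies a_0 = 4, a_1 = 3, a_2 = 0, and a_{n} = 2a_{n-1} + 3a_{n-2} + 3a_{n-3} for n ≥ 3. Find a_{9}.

18084

The ordinary generating function has denominator 1 - 2t - 3t^2 - 3t^3.
Iterating the recurrence: a_0,…,a_{9} = 4, 3, 0, 21, 51, 165, 546, 1740, 5613, 18084.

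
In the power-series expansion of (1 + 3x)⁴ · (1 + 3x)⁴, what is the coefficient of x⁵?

(1 + 3x)⁴ has coefficients 1,12,54,108,81 for degrees 0…4.
(1 + 3x)⁴ has coefficients 1,12,54,108,81,0 for degrees 0…5.
[x⁵] = 1·0 + 12·81 + 54·108 + 108·54 + 81·12 = 13608.

13608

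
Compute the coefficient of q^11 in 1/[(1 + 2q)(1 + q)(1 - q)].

Partial fractions give a closed form: a_n = (4/3)·(-2)^n + (-1/2)·(-1)^n + (1/6)·1^n.
At n = 11: a_11 = -2730.

-2730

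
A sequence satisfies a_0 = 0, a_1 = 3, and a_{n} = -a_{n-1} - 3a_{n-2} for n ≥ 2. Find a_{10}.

-93

The ordinary generating function has denominator 1 + t + 3t^2.
Iterating the recurrence: a_0,…,a_{10} = 0, 3, -3, -6, 15, 3, -48, 39, 105, -222, -93.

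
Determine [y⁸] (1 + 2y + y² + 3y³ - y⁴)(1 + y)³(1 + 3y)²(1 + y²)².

493

(1 + 2y + y² + 3y³ - y⁴) has coefficients 1,2,1,3,-1 for degrees 0…4.
(1 + y)³ has coefficients 1,3,3,1,0,0,0,0,0 for degrees 0…8.
Multiplying by (1 + 3y)² gives running coefficients 1,9,30,46,33,9,0,0,0 for degrees 0…8.
Finally multiplying by (1 + y²)², the product of all factors after the first has coefficients 1,9,32,64,94,110,96,64,33 for degrees 0…8.
[y⁸] = 1·33 + 2·64 + 1·96 + 3·110 − 1·94 = 493.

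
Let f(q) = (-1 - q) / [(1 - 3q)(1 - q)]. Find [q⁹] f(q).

The denominator gives the recurrence a_n = 4a_(n−1) − 3a_(n−2) for n ≥ 2; the numerator fixes a_0 = -1, a_1 = -5.
Iterating: -1, -5, -17, -53, -161, -485, -1457, -4373, -13121, -39365, so a_9 = -39365.

-39365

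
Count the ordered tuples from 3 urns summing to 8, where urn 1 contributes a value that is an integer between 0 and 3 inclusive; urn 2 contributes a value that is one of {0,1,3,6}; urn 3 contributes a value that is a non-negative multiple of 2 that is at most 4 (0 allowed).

5

The generating function for the choices is (1 + x + x^2 + x^3)·(1 + x + x^3 + x^6)·(1 + x^2 + x^4); the count is [x^8].
(1 + x + x^2 + x^3) has coefficients 1,1,1,1 for degrees 0…3.
(1 + x + x^3 + x^6) has coefficients 1,1,0,1,0,0,1,0,0 for degrees 0…8.
Finally multiplying by (1 + x^2 + x^4), the product of all factors after the first has coefficients 1,1,1,2,1,2,1,1,1 for degrees 0…8.
[x^8] = 1·1 + 1·1 + 1·1 + 1·2 = 5.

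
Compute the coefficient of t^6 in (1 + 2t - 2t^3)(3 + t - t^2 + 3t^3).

-6

(1 + 2t - 2t^3) has coefficients 1,2,0,-2 for degrees 0…3.
(3 + t - t^2 + 3t^3) has coefficients 3,1,-1,3,0,0,0 for degrees 0…6.
[t^6] = 1·0 + 2·0 − 2·3 = -6.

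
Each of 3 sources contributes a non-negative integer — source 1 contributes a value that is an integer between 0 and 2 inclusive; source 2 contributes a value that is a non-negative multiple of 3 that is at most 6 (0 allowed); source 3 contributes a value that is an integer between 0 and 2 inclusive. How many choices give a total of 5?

The generating function for the choices is (1 + y + y^2)·(1 + y^3 + y^6)·(1 + y + y^2); the count is [y^5].
(1 + y + y^2) has coefficients 1,1,1 for degrees 0…2.
(1 + y^3 + y^6) has coefficients 1,0,0,1,0,0 for degrees 0…5.
Finally multiplying by (1 + y + y^2), the product of all factors after the first has coefficients 1,1,1,1,1,1 for degrees 0…5.
[y^5] = 1·1 + 1·1 + 1·1 = 3.

3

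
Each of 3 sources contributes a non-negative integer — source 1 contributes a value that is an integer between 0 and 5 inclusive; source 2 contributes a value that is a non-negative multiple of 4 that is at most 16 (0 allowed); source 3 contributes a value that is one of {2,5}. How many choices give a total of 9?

3

The generating function for the choices is (1 + x + x^2 + x^3 + x^4 + x^5)·(1 + x^4 + x^8 + x^12 + x^16)·(x^2 + x^5); the count is [x^9].
(1 + x + x^2 + x^3 + x^4 + x^5) has coefficients 1,1,1,1,1,1 for degrees 0…5.
(1 + x^4 + x^8 + x^12 + x^16) has coefficients 1,0,0,0,1,0,0,0,1,0 for degrees 0…9.
Finally multiplying by (x^2 + x^5), the product of all factors after the first has coefficients 0,0,1,0,0,1,1,0,0,1 for degrees 0…9.
[x^9] = 1·1 + 1·0 + 1·0 + 1·1 + 1·1 + 1·0 = 3.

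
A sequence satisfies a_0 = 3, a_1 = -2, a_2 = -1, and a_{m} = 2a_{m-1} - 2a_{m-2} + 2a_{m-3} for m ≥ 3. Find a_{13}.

The ordinary generating function has denominator 1 - 2z + 2z^2 - 2z^3.
Iterating the recurrence: a_0,…,a_{13} = 3, -2, -1, 8, 14, 10, 8, 24, 52, 72, 88, 136, 240, 384.

384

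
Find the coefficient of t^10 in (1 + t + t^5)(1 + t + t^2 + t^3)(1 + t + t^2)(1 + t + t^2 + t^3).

(1 + t + t^5) has coefficients 1,1,0,0,0,1 for degrees 0…5.
(1 + t + t^2 + t^3) has coefficients 1,1,1,1,0,0,0,0,0,0,0 for degrees 0…10.
Multiplying by (1 + t + t^2) gives running coefficients 1,2,3,3,2,1,0,0,0,0,0 for degrees 0…10.
Finally multiplying by (1 + t + t^2 + t^3), the product of all factors after the first has coefficients 1,3,6,9,10,9,6,3,1,0,0 for degrees 0…10.
[t^10] = 1·0 + 1·0 + 1·9 = 9.

9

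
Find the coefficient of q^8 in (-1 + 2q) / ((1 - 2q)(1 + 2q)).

-256

The denominator gives the recurrence a_n = 4a_(n−2) for n ≥ 3; the numerator fixes a_0 = -1, a_1 = 2, a_2 = -4.
Iterating: -1, 2, -4, 8, -16, 32, -64, 128, -256, so a_8 = -256.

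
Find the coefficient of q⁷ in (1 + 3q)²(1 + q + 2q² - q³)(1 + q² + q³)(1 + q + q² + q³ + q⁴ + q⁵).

145

(1 + 3q)² has coefficients 1,6,9 for degrees 0…2.
(1 + q + 2q² - q³) has coefficients 1,1,2,-1,0,0,0,0 for degrees 0…7.
Multiplying by (1 + q² + q³) gives running coefficients 1,1,3,1,3,1,-1,0 for degrees 0…7.
Finally multiplying by (1 + q + q² + q³ + q⁴ + q⁵), the product of all factors after the first has coefficients 1,2,5,6,9,10,8,7 for degrees 0…7.
[q⁷] = 1·7 + 6·8 + 9·10 = 145.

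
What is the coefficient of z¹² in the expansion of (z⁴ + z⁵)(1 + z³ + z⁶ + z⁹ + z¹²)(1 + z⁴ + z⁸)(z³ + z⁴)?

(z⁴ + z⁵) has coefficients 0,0,0,0,1,1 for degrees 0…5.
(1 + z³ + z⁶ + z⁹ + z¹²) has coefficients 1,0,0,1,0,0,1,0,0,1,0,0,1 for degrees 0…12.
Multiplying by (1 + z⁴ + z⁸) gives running coefficients 1,0,0,1,1,0,1,1,1,1,1,1,1 for degrees 0…12.
Finally multiplying by (z³ + z⁴), the product of all factors after the first has coefficients 0,0,0,1,1,0,1,2,1,1,2,2,2 for degrees 0…12.
[z¹²] = 1·1 + 1·2 = 3.

3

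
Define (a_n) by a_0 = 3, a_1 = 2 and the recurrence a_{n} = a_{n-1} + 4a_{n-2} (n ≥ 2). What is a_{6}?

478

The ordinary generating function has denominator 1 - y - 4y^2.
Iterating the recurrence: a_0,…,a_{6} = 3, 2, 14, 22, 78, 166, 478.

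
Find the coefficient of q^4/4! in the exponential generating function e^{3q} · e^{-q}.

The EGF product rule gives c_4 = Σ_{k_1+k_2=4} C(4; k_1,k_2) · ∏ g_i(k_i), where e^{3q} gives (3)^k; e^{-q} gives (-1)^k.
g_1(k) for k = 0…4: 1, 3, 9, 27, 81.
g_2(k) for k = 0…4: 1, -1, 1, -1, 1.
c_4 = Σ_k C(4,k)·g_1(k)·g_2(4−k) = 1·1·1 + 4·3·(-1) + 6·9·1 + 4·27·(-1) + 1·81·1 = 1 − 12 + 54 − 108 + 81 = 16.

16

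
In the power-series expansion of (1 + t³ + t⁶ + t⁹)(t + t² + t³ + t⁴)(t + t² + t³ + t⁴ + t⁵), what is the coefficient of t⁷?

(1 + t³ + t⁶ + t⁹) has coefficients 1,0,0,1,0,0,1,0 for degrees 0…7.
(t + t² + t³ + t⁴) has coefficients 0,1,1,1,1,0,0,0 for degrees 0…7.
Finally multiplying by (t + t² + t³ + t⁴ + t⁵), the product of all factors after the first has coefficients 0,0,1,2,3,4,4,3 for degrees 0…7.
[t⁷] = 1·3 + 1·3 + 1·0 = 6.

6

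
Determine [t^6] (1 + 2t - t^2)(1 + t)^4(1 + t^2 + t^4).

15

(1 + 2t - t^2) has coefficients 1,2,-1 for degrees 0…2.
(1 + t)^4 has coefficients 1,4,6,4,1,0,0 for degrees 0…6.
Finally multiplying by (1 + t^2 + t^4), the product of all factors after the first has coefficients 1,4,7,8,8,8,7 for degrees 0…6.
[t^6] = 1·7 + 2·8 − 1·8 = 15.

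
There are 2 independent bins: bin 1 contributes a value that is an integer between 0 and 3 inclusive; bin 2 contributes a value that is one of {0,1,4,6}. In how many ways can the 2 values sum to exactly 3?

The generating function for the choices is (1 + x + x^2 + x^3)·(1 + x + x^4 + x^6); the count is [x^3].
(1 + x + x^2 + x^3) has coefficients 1,1,1,1 for degrees 0…3.
(1 + x + x^4 + x^6) has coefficients 1,1,0,0 for degrees 0…3.
[x^3] = 1·0 + 1·0 + 1·1 + 1·1 = 2.

2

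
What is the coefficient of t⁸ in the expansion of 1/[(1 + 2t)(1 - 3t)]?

4039

Partial fractions give a closed form: a_n = (2/5)·(-2)^n + (3/5)·3^n.
At n = 8: a_8 = 4039.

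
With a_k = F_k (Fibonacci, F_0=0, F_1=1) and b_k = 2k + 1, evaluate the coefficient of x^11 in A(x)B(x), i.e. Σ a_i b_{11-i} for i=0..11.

Write out a_i and b_{11-i} for i = 0,…,11 and sum the products.
Σ = 0·23 + 1·21 + 1·19 + 2·17 + 3·15 + 5·13 + 8·11 + 13·9 + 21·7 + 34·5 + 55·3 + 89·1 = 960.

960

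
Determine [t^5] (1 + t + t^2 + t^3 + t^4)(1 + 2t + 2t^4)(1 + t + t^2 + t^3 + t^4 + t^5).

(1 + t + t^2 + t^3 + t^4) has coefficients 1,1,1,1,1 for degrees 0…4.
(1 + 2t + 2t^4) has coefficients 1,2,0,0,2,0 for degrees 0…5.
Finally multiplying by (1 + t + t^2 + t^3 + t^4 + t^5), the product of all factors after the first has coefficients 1,3,3,3,5,5 for degrees 0…5.
[t^5] = 1·5 + 1·5 + 1·3 + 1·3 + 1·3 = 19.

19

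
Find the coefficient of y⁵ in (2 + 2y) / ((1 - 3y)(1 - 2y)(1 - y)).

Partial fractions give a closed form: a_n = (12)·3^n + (-12)·2^n + (2)·1^n.
At n = 5: a_5 = 2534.

2534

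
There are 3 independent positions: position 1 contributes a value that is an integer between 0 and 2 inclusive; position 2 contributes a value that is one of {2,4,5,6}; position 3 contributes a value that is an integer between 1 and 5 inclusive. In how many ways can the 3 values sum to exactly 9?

10

The generating function for the choices is (1 + q + q^2)·(q^2 + q^4 + q^5 + q^6)·(q + q^2 + q^3 + q^4 + q^5); the count is [q^9].
(1 + q + q^2) has coefficients 1,1,1 for degrees 0…2.
(q^2 + q^4 + q^5 + q^6) has coefficients 0,0,1,0,1,1,1,0,0,0 for degrees 0…9.
Finally multiplying by (q + q^2 + q^3 + q^4 + q^5), the product of all factors after the first has coefficients 0,0,0,1,1,2,3,4,3,3 for degrees 0…9.
[q^9] = 1·3 + 1·3 + 1·4 = 10.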